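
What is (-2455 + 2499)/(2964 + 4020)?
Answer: 11/1746 ≈ 0.0063001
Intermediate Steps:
(-2455 + 2499)/(2964 + 4020) = 44/6984 = 44*(1/6984) = 11/1746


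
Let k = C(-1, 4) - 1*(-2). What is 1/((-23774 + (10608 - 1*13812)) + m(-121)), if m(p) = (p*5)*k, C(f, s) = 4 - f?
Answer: -1/31213 ≈ -3.2038e-5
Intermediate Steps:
k = 7 (k = (4 - 1*(-1)) - 1*(-2) = (4 + 1) + 2 = 5 + 2 = 7)
m(p) = 35*p (m(p) = (p*5)*7 = (5*p)*7 = 35*p)
1/((-23774 + (10608 - 1*13812)) + m(-121)) = 1/((-23774 + (10608 - 1*13812)) + 35*(-121)) = 1/((-23774 + (10608 - 13812)) - 4235) = 1/((-23774 - 3204) - 4235) = 1/(-26978 - 4235) = 1/(-31213) = -1/31213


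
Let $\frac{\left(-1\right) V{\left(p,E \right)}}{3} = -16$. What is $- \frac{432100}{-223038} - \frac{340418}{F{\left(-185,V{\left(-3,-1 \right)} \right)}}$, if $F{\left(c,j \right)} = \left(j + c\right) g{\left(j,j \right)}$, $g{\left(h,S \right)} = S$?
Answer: $\frac{6563969957}{122224824} \approx 53.704$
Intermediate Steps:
$V{\left(p,E \right)} = 48$ ($V{\left(p,E \right)} = \left(-3\right) \left(-16\right) = 48$)
$F{\left(c,j \right)} = j \left(c + j\right)$ ($F{\left(c,j \right)} = \left(j + c\right) j = \left(c + j\right) j = j \left(c + j\right)$)
$- \frac{432100}{-223038} - \frac{340418}{F{\left(-185,V{\left(-3,-1 \right)} \right)}} = - \frac{432100}{-223038} - \frac{340418}{48 \left(-185 + 48\right)} = \left(-432100\right) \left(- \frac{1}{223038}\right) - \frac{340418}{48 \left(-137\right)} = \frac{216050}{111519} - \frac{340418}{-6576} = \frac{216050}{111519} - - \frac{170209}{3288} = \frac{216050}{111519} + \frac{170209}{3288} = \frac{6563969957}{122224824}$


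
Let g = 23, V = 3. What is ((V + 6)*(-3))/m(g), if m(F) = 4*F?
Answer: -27/92 ≈ -0.29348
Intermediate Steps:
((V + 6)*(-3))/m(g) = ((3 + 6)*(-3))/((4*23)) = (9*(-3))/92 = -27*1/92 = -27/92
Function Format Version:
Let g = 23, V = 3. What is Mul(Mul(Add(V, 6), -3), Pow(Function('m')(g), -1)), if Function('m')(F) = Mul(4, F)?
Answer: Rational(-27, 92) ≈ -0.29348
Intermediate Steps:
Mul(Mul(Add(V, 6), -3), Pow(Function('m')(g), -1)) = Mul(Mul(Add(3, 6), -3), Pow(Mul(4, 23), -1)) = Mul(Mul(9, -3), Pow(92, -1)) = Mul(-27, Rational(1, 92)) = Rational(-27, 92)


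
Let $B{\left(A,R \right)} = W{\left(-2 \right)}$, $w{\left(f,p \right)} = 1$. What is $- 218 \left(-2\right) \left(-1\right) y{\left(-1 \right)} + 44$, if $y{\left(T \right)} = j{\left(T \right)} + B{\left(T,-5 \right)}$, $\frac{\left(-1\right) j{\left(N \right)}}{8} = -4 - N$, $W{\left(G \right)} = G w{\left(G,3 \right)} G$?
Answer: $-12164$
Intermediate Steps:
$W{\left(G \right)} = G^{2}$ ($W{\left(G \right)} = G 1 G = G G = G^{2}$)
$B{\left(A,R \right)} = 4$ ($B{\left(A,R \right)} = \left(-2\right)^{2} = 4$)
$j{\left(N \right)} = 32 + 8 N$ ($j{\left(N \right)} = - 8 \left(-4 - N\right) = 32 + 8 N$)
$y{\left(T \right)} = 36 + 8 T$ ($y{\left(T \right)} = \left(32 + 8 T\right) + 4 = 36 + 8 T$)
$- 218 \left(-2\right) \left(-1\right) y{\left(-1 \right)} + 44 = - 218 \left(-2\right) \left(-1\right) \left(36 + 8 \left(-1\right)\right) + 44 = - 218 \cdot 2 \left(36 - 8\right) + 44 = - 218 \cdot 2 \cdot 28 + 44 = \left(-218\right) 56 + 44 = -12208 + 44 = -12164$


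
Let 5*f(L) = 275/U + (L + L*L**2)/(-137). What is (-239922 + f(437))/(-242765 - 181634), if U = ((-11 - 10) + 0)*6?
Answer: 6244579127/7325975538 ≈ 0.85239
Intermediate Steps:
U = -126 (U = (-21 + 0)*6 = -21*6 = -126)
f(L) = -55/126 - L/685 - L**3/685 (f(L) = (275/(-126) + (L + L*L**2)/(-137))/5 = (275*(-1/126) + (L + L**3)*(-1/137))/5 = (-275/126 + (-L/137 - L**3/137))/5 = (-275/126 - L/137 - L**3/137)/5 = -55/126 - L/685 - L**3/685)
(-239922 + f(437))/(-242765 - 181634) = (-239922 + (-55/126 - 1/685*437 - 1/685*437**3))/(-242765 - 181634) = (-239922 + (-55/126 - 437/685 - 1/685*83453453))/(-424399) = (-239922 + (-55/126 - 437/685 - 83453453/685))*(-1/424399) = (-239922 - 2103045563/17262)*(-1/424399) = -6244579127/17262*(-1/424399) = 6244579127/7325975538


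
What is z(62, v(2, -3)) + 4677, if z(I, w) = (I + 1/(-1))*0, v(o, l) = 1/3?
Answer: 4677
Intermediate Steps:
v(o, l) = ⅓
z(I, w) = 0 (z(I, w) = (I - 1)*0 = (-1 + I)*0 = 0)
z(62, v(2, -3)) + 4677 = 0 + 4677 = 4677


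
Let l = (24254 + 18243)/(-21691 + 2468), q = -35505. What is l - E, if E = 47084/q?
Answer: -603760253/682512615 ≈ -0.88461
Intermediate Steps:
l = -42497/19223 (l = 42497/(-19223) = 42497*(-1/19223) = -42497/19223 ≈ -2.2107)
E = -47084/35505 (E = 47084/(-35505) = 47084*(-1/35505) = -47084/35505 ≈ -1.3261)
l - E = -42497/19223 - 1*(-47084/35505) = -42497/19223 + 47084/35505 = -603760253/682512615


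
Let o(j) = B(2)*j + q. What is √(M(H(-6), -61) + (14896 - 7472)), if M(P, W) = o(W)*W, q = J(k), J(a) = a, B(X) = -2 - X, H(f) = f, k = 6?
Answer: I*√7826 ≈ 88.465*I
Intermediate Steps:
q = 6
o(j) = 6 - 4*j (o(j) = (-2 - 1*2)*j + 6 = (-2 - 2)*j + 6 = -4*j + 6 = 6 - 4*j)
M(P, W) = W*(6 - 4*W) (M(P, W) = (6 - 4*W)*W = W*(6 - 4*W))
√(M(H(-6), -61) + (14896 - 7472)) = √(2*(-61)*(3 - 2*(-61)) + (14896 - 7472)) = √(2*(-61)*(3 + 122) + 7424) = √(2*(-61)*125 + 7424) = √(-15250 + 7424) = √(-7826) = I*√7826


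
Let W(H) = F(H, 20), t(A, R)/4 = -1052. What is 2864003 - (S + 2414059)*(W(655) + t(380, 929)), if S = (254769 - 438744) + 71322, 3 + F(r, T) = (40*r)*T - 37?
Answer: -1196157507309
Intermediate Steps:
t(A, R) = -4208 (t(A, R) = 4*(-1052) = -4208)
F(r, T) = -40 + 40*T*r (F(r, T) = -3 + ((40*r)*T - 37) = -3 + (40*T*r - 37) = -3 + (-37 + 40*T*r) = -40 + 40*T*r)
W(H) = -40 + 800*H (W(H) = -40 + 40*20*H = -40 + 800*H)
S = -112653 (S = -183975 + 71322 = -112653)
2864003 - (S + 2414059)*(W(655) + t(380, 929)) = 2864003 - (-112653 + 2414059)*((-40 + 800*655) - 4208) = 2864003 - 2301406*((-40 + 524000) - 4208) = 2864003 - 2301406*(523960 - 4208) = 2864003 - 2301406*519752 = 2864003 - 1*1196160371312 = 2864003 - 1196160371312 = -1196157507309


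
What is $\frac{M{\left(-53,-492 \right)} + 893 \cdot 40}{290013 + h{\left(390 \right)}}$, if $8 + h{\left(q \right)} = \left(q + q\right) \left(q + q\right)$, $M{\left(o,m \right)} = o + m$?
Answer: $\frac{7035}{179681} \approx 0.039153$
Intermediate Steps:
$M{\left(o,m \right)} = m + o$
$h{\left(q \right)} = -8 + 4 q^{2}$ ($h{\left(q \right)} = -8 + \left(q + q\right) \left(q + q\right) = -8 + 2 q 2 q = -8 + 4 q^{2}$)
$\frac{M{\left(-53,-492 \right)} + 893 \cdot 40}{290013 + h{\left(390 \right)}} = \frac{\left(-492 - 53\right) + 893 \cdot 40}{290013 - \left(8 - 4 \cdot 390^{2}\right)} = \frac{-545 + 35720}{290013 + \left(-8 + 4 \cdot 152100\right)} = \frac{35175}{290013 + \left(-8 + 608400\right)} = \frac{35175}{290013 + 608392} = \frac{35175}{898405} = 35175 \cdot \frac{1}{898405} = \frac{7035}{179681}$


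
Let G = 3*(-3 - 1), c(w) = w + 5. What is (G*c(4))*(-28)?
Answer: 3024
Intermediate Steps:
c(w) = 5 + w
G = -12 (G = 3*(-4) = -12)
(G*c(4))*(-28) = -12*(5 + 4)*(-28) = -12*9*(-28) = -108*(-28) = 3024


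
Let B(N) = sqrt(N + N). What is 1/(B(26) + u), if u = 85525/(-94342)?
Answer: 8068599550/455506948503 + 17800825928*sqrt(13)/455506948503 ≈ 0.15862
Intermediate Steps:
u = -85525/94342 (u = 85525*(-1/94342) = -85525/94342 ≈ -0.90654)
B(N) = sqrt(2)*sqrt(N) (B(N) = sqrt(2*N) = sqrt(2)*sqrt(N))
1/(B(26) + u) = 1/(sqrt(2)*sqrt(26) - 85525/94342) = 1/(2*sqrt(13) - 85525/94342) = 1/(-85525/94342 + 2*sqrt(13))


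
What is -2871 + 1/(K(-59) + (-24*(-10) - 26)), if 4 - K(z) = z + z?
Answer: -964655/336 ≈ -2871.0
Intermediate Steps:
K(z) = 4 - 2*z (K(z) = 4 - (z + z) = 4 - 2*z)
-2871 + 1/(K(-59) + (-24*(-10) - 26)) = -2871 + 1/((4 - 2*(-59)) + (-24*(-10) - 26)) = -2871 + 1/((4 + 118) + (240 - 26)) = -2871 + 1/(122 + 214) = -2871 + 1/336 = -964655/336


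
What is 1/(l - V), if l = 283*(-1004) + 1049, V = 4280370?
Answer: -1/4563453 ≈ -2.1913e-7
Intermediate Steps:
l = -283083 (l = -284132 + 1049 = -283083)
1/(l - V) = 1/(-283083 - 1*4280370) = 1/(-283083 - 4280370) = 1/(-4563453) = -1/4563453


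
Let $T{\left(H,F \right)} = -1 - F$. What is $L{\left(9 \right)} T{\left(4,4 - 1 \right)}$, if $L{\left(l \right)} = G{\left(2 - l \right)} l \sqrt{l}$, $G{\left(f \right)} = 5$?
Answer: $-540$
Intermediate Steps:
$L{\left(l \right)} = 5 l^{\frac{3}{2}}$ ($L{\left(l \right)} = 5 l \sqrt{l} = 5 l^{\frac{3}{2}}$)
$L{\left(9 \right)} T{\left(4,4 - 1 \right)} = 5 \cdot 9^{\frac{3}{2}} \left(-1 - \left(4 - 1\right)\right) = 5 \cdot 27 \left(-1 - \left(4 - 1\right)\right) = 135 \left(-1 - 3\right) = 135 \left(-4\right) = -540$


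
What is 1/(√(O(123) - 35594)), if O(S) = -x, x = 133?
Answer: -I*√35727/35727 ≈ -0.0052906*I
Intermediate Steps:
O(S) = -133 (O(S) = -1*133 = -133)
1/(√(O(123) - 35594)) = 1/(√(-133 - 35594)) = 1/(√(-35727)) = 1/(I*√35727) = -I*√35727/35727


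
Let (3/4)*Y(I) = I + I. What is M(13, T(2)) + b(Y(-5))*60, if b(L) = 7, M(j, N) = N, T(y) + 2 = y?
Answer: 420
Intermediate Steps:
Y(I) = 8*I/3 (Y(I) = 4*(I + I)/3 = 4*(2*I)/3 = 8*I/3)
T(y) = -2 + y
M(13, T(2)) + b(Y(-5))*60 = (-2 + 2) + 7*60 = 0 + 420 = 420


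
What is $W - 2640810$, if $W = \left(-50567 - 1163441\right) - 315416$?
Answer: $-4170234$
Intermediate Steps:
$W = -1529424$ ($W = -1214008 - 315416 = -1529424$)
$W - 2640810 = -1529424 - 2640810 = -4170234$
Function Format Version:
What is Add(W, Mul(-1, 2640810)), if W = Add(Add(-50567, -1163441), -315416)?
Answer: -4170234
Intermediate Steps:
W = -1529424 (W = Add(-1214008, -315416) = -1529424)
Add(W, Mul(-1, 2640810)) = Add(-1529424, Mul(-1, 2640810)) = Add(-1529424, -2640810) = -4170234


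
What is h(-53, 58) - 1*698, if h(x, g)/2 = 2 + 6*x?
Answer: -1330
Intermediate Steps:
h(x, g) = 4 + 12*x (h(x, g) = 2*(2 + 6*x) = 4 + 12*x)
h(-53, 58) - 1*698 = (4 + 12*(-53)) - 1*698 = (4 - 636) - 698 = -632 - 698 = -1330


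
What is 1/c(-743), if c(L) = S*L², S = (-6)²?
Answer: 1/19873764 ≈ 5.0318e-8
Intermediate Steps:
S = 36
c(L) = 36*L²
1/c(-743) = 1/(36*(-743)²) = 1/(36*552049) = 1/19873764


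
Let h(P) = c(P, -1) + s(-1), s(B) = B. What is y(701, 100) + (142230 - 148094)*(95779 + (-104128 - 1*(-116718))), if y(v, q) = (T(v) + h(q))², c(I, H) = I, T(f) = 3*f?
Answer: -630627012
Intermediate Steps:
h(P) = -1 + P (h(P) = P - 1 = -1 + P)
y(v, q) = (-1 + q + 3*v)² (y(v, q) = (3*v + (-1 + q))² = (-1 + q + 3*v)²)
y(701, 100) + (142230 - 148094)*(95779 + (-104128 - 1*(-116718))) = (-1 + 100 + 3*701)² + (142230 - 148094)*(95779 + (-104128 - 1*(-116718))) = (-1 + 100 + 2103)² - 5864*(95779 + (-104128 + 116718)) = 2202² - 5864*(95779 + 12590) = 4848804 - 5864*108369 = 4848804 - 635475816 = -630627012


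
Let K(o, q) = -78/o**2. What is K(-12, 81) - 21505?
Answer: -516133/24 ≈ -21506.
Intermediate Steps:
K(o, q) = -78/o**2
K(-12, 81) - 21505 = -78/(-12)**2 - 21505 = -78*1/144 - 21505 = -13/24 - 21505 = -516133/24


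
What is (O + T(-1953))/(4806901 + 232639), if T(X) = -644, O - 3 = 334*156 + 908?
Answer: 4761/458140 ≈ 0.010392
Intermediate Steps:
O = 53015 (O = 3 + (334*156 + 908) = 3 + (52104 + 908) = 3 + 53012 = 53015)
(O + T(-1953))/(4806901 + 232639) = (53015 - 644)/(4806901 + 232639) = 52371/5039540 = 52371*(1/5039540) = 4761/458140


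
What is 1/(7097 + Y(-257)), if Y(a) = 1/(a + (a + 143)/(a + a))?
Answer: 65992/468344967 ≈ 0.00014090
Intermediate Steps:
Y(a) = 1/(a + (143 + a)/(2*a)) (Y(a) = 1/(a + (143 + a)/((2*a))) = 1/(a + (143 + a)*(1/(2*a))) = 1/(a + (143 + a)/(2*a)))
1/(7097 + Y(-257)) = 1/(7097 + 2*(-257)/(143 - 257 + 2*(-257)²)) = 1/(7097 + 2*(-257)/(143 - 257 + 2*66049)) = 1/(7097 + 2*(-257)/(143 - 257 + 132098)) = 1/(7097 + 2*(-257)/131984) = 1/(7097 + 2*(-257)*(1/131984)) = 1/(7097 - 257/65992) = 1/(468344967/65992) = 65992/468344967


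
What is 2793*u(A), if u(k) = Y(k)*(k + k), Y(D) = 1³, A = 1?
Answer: 5586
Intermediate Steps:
Y(D) = 1
u(k) = 2*k (u(k) = 1*(k + k) = 1*(2*k) = 2*k)
2793*u(A) = 2793*(2*1) = 2793*2 = 5586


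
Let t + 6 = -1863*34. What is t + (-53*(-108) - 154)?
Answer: -57778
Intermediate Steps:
t = -63348 (t = -6 - 1863*34 = -6 - 63342 = -63348)
t + (-53*(-108) - 154) = -63348 + (-53*(-108) - 154) = -63348 + (5724 - 154) = -63348 + 5570 = -57778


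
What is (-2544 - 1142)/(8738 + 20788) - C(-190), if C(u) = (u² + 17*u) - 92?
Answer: -25468603/777 ≈ -32778.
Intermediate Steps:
C(u) = -92 + u² + 17*u
(-2544 - 1142)/(8738 + 20788) - C(-190) = (-2544 - 1142)/(8738 + 20788) - (-92 + (-190)² + 17*(-190)) = -3686/29526 - (-92 + 36100 - 3230) = -3686*1/29526 - 1*32778 = -97/777 - 32778 = -25468603/777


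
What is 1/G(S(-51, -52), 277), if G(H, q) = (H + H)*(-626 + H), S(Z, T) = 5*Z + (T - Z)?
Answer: 1/451584 ≈ 2.2144e-6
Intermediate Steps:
S(Z, T) = T + 4*Z
G(H, q) = 2*H*(-626 + H) (G(H, q) = (2*H)*(-626 + H) = 2*H*(-626 + H))
1/G(S(-51, -52), 277) = 1/(2*(-52 + 4*(-51))*(-626 + (-52 + 4*(-51)))) = 1/(2*(-52 - 204)*(-626 + (-52 - 204))) = 1/(2*(-256)*(-626 - 256)) = 1/(2*(-256)*(-882)) = 1/451584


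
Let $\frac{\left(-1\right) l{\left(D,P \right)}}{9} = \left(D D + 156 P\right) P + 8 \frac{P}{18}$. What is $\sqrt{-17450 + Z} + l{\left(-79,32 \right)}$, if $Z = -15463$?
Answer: $-3235232 + 3 i \sqrt{3657} \approx -3.2352 \cdot 10^{6} + 181.42 i$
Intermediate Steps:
$l{\left(D,P \right)} = - 4 P - 9 P \left(D^{2} + 156 P\right)$ ($l{\left(D,P \right)} = - 9 \left(\left(D D + 156 P\right) P + 8 \frac{P}{18}\right) = - 9 \left(\left(D^{2} + 156 P\right) P + 8 P \frac{1}{18}\right) = - 9 \left(P \left(D^{2} + 156 P\right) + 8 \frac{P}{18}\right) = - 9 \left(P \left(D^{2} + 156 P\right) + \frac{4 P}{9}\right) = - 9 \left(\frac{4 P}{9} + P \left(D^{2} + 156 P\right)\right) = - 4 P - 9 P \left(D^{2} + 156 P\right)$)
$\sqrt{-17450 + Z} + l{\left(-79,32 \right)} = \sqrt{-17450 - 15463} - 32 \left(4 + 9 \left(-79\right)^{2} + 1404 \cdot 32\right) = \sqrt{-32913} - 32 \left(4 + 9 \cdot 6241 + 44928\right) = 3 i \sqrt{3657} - 32 \left(4 + 56169 + 44928\right) = 3 i \sqrt{3657} - 32 \cdot 101101 = 3 i \sqrt{3657} - 3235232 = -3235232 + 3 i \sqrt{3657}$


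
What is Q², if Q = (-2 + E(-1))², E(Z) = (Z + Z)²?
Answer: 16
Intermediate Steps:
E(Z) = 4*Z² (E(Z) = (2*Z)² = 4*Z²)
Q = 4 (Q = (-2 + 4*(-1)²)² = (-2 + 4*1)² = (-2 + 4)² = 2² = 4)
Q² = 4² = 16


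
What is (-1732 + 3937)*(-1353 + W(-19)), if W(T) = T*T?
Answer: -2187360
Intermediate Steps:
W(T) = T²
(-1732 + 3937)*(-1353 + W(-19)) = (-1732 + 3937)*(-1353 + (-19)²) = 2205*(-1353 + 361) = 2205*(-992) = -2187360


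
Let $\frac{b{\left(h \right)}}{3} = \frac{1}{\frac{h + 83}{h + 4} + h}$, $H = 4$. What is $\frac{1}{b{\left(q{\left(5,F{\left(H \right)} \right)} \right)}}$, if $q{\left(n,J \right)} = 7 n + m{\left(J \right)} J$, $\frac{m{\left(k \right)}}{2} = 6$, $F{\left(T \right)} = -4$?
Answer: $- \frac{187}{27} \approx -6.9259$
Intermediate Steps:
$m{\left(k \right)} = 12$ ($m{\left(k \right)} = 2 \cdot 6 = 12$)
$q{\left(n,J \right)} = 7 n + 12 J$
$b{\left(h \right)} = \frac{3}{h + \frac{83 + h}{4 + h}}$ ($b{\left(h \right)} = \frac{3}{\frac{h + 83}{h + 4} + h} = \frac{3}{\frac{83 + h}{4 + h} + h} = \frac{3}{h + \frac{83 + h}{4 + h}}$)
$\frac{1}{b{\left(q{\left(5,F{\left(H \right)} \right)} \right)}} = \frac{1}{3 \frac{1}{83 + \left(7 \cdot 5 + 12 \left(-4\right)\right)^{2} + 5 \left(7 \cdot 5 + 12 \left(-4\right)\right)} \left(4 + \left(7 \cdot 5 + 12 \left(-4\right)\right)\right)} = \frac{1}{3 \frac{1}{83 + \left(35 - 48\right)^{2} + 5 \left(35 - 48\right)} \left(4 + \left(35 - 48\right)\right)} = \frac{1}{3 \frac{1}{83 + \left(-13\right)^{2} + 5 \left(-13\right)} \left(4 - 13\right)} = \frac{1}{3 \frac{1}{83 + 169 - 65} \left(-9\right)} = \frac{1}{3 \cdot \frac{1}{187} \left(-9\right)} = \frac{1}{- \frac{27}{187}} = - \frac{187}{27}$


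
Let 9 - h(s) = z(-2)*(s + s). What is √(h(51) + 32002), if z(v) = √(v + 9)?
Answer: √(32011 - 102*√7) ≈ 178.16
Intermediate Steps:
z(v) = √(9 + v)
h(s) = 9 - 2*s*√7 (h(s) = 9 - √(9 - 2)*(s + s) = 9 - √7*2*s = 9 - 2*s*√7)
√(h(51) + 32002) = √((9 - 2*51*√7) + 32002) = √((9 - 102*√7) + 32002) = √(32011 - 102*√7)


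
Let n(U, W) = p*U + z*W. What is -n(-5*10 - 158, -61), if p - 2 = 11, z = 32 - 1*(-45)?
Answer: 7401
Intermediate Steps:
z = 77 (z = 32 + 45 = 77)
p = 13 (p = 2 + 11 = 13)
n(U, W) = 13*U + 77*W
-n(-5*10 - 158, -61) = -(13*(-5*10 - 158) + 77*(-61)) = -(13*(-50 - 158) - 4697) = -(13*(-208) - 4697) = -(-2704 - 4697) = -1*(-7401) = 7401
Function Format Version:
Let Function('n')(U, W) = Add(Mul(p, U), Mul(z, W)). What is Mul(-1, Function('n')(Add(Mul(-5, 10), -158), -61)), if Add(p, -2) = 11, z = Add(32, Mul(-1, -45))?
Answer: 7401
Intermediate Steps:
z = 77 (z = Add(32, 45) = 77)
p = 13 (p = Add(2, 11) = 13)
Function('n')(U, W) = Add(Mul(13, U), Mul(77, W))
Mul(-1, Function('n')(Add(Mul(-5, 10), -158), -61)) = Mul(-1, Add(Mul(13, Add(Mul(-5, 10), -158)), Mul(77, -61))) = Mul(-1, Add(Mul(13, Add(-50, -158)), -4697)) = Mul(-1, Add(Mul(13, -208), -4697)) = Mul(-1, Add(-2704, -4697)) = Mul(-1, -7401) = 7401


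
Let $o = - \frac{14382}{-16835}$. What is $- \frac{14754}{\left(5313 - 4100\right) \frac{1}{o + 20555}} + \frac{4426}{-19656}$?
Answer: $- \frac{551420080131889}{2205452340} \approx -2.5003 \cdot 10^{5}$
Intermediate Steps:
$o = \frac{14382}{16835}$ ($o = \left(-14382\right) \left(- \frac{1}{16835}\right) = \frac{14382}{16835} \approx 0.85429$)
$- \frac{14754}{\left(5313 - 4100\right) \frac{1}{o + 20555}} + \frac{4426}{-19656} = - \frac{14754}{\left(5313 - 4100\right) \frac{1}{\frac{14382}{16835} + 20555}} + \frac{4426}{-19656} = - \frac{14754}{1213 \frac{1}{\frac{346057807}{16835}}} + 4426 \left(- \frac{1}{19656}\right) = - \frac{14754}{1213 \cdot \frac{16835}{346057807}} - \frac{2213}{9828} = - \frac{14754}{\frac{20420855}{346057807}} - \frac{2213}{9828} = \left(-14754\right) \frac{346057807}{20420855} - \frac{2213}{9828} = - \frac{5105736884478}{20420855} - \frac{2213}{9828} = - \frac{551420080131889}{2205452340}$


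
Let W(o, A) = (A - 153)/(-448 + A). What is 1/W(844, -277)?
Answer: 145/86 ≈ 1.6860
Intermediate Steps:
W(o, A) = (-153 + A)/(-448 + A)
1/W(844, -277) = 1/((-153 - 277)/(-448 - 277)) = 1/(-430/(-725)) = 1/(-1/725*(-430)) = 1/(86/145) = 145/86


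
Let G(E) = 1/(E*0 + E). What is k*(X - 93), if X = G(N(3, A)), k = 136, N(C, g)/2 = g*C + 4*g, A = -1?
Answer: -88604/7 ≈ -12658.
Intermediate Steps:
N(C, g) = 8*g + 2*C*g (N(C, g) = 2*(g*C + 4*g) = 2*(C*g + 4*g) = 2*(4*g + C*g) = 8*g + 2*C*g)
G(E) = 1/E (G(E) = 1/(0 + E) = 1/E)
X = -1/14 (X = 1/(2*(-1)*(4 + 3)) = 1/(2*(-1)*7) = 1/(-14) = -1/14 ≈ -0.071429)
k*(X - 93) = 136*(-1/14 - 93) = 136*(-1303/14) = -88604/7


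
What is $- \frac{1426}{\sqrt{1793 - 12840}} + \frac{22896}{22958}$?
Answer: $\frac{11448}{11479} + \frac{1426 i \sqrt{11047}}{11047} \approx 0.9973 + 13.567 i$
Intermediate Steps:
$- \frac{1426}{\sqrt{1793 - 12840}} + \frac{22896}{22958} = - \frac{1426}{\sqrt{-11047}} + 22896 \cdot \frac{1}{22958} = - \frac{1426}{i \sqrt{11047}} + \frac{11448}{11479} = - 1426 \left(- \frac{i \sqrt{11047}}{11047}\right) + \frac{11448}{11479} = \frac{1426 i \sqrt{11047}}{11047} + \frac{11448}{11479} = \frac{11448}{11479} + \frac{1426 i \sqrt{11047}}{11047}$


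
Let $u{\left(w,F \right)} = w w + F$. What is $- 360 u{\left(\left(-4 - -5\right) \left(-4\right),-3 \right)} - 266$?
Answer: $-4946$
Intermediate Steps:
$u{\left(w,F \right)} = F + w^{2}$ ($u{\left(w,F \right)} = w^{2} + F = F + w^{2}$)
$- 360 u{\left(\left(-4 - -5\right) \left(-4\right),-3 \right)} - 266 = - 360 \left(-3 + \left(\left(-4 - -5\right) \left(-4\right)\right)^{2}\right) - 266 = - 360 \left(-3 + \left(\left(-4 + 5\right) \left(-4\right)\right)^{2}\right) - 266 = - 360 \left(-3 + \left(1 \left(-4\right)\right)^{2}\right) - 266 = - 360 \left(-3 + \left(-4\right)^{2}\right) - 266 = - 360 \left(-3 + 16\right) - 266 = \left(-360\right) 13 - 266 = -4680 - 266 = -4946$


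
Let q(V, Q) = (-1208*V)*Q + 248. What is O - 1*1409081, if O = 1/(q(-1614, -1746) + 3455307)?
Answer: -4791920370242358/3400741597 ≈ -1.4091e+6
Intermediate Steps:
q(V, Q) = 248 - 1208*Q*V (q(V, Q) = -1208*Q*V + 248 = 248 - 1208*Q*V)
O = -1/3400741597 (O = 1/((248 - 1208*(-1746)*(-1614)) + 3455307) = 1/((248 - 3404197152) + 3455307) = 1/(-3404196904 + 3455307) = 1/(-3400741597) = -1/3400741597 ≈ -2.9405e-10)
O - 1*1409081 = -1/3400741597 - 1*1409081 = -1/3400741597 - 1409081 = -4791920370242358/3400741597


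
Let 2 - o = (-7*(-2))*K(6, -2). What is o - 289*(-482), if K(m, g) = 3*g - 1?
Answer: 139398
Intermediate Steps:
K(m, g) = -1 + 3*g
o = 100 (o = 2 - (-7*(-2))*(-1 + 3*(-2)) = 2 - 14*(-1 - 6) = 2 - 14*(-7) = 2 - 1*(-98) = 2 + 98 = 100)
o - 289*(-482) = 100 - 289*(-482) = 100 + 139298 = 139398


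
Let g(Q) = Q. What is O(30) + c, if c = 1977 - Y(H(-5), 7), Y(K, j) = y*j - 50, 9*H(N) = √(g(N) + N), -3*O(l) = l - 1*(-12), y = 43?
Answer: 1712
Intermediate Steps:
O(l) = -4 - l/3 (O(l) = -(l - 1*(-12))/3 = -(l + 12)/3 = -(12 + l)/3 = -4 - l/3)
H(N) = √2*√N/9 (H(N) = √(N + N)/9 = √(2*N)/9 = (√2*√N)/9 = √2*√N/9)
Y(K, j) = -50 + 43*j (Y(K, j) = 43*j - 50 = -50 + 43*j)
c = 1726 (c = 1977 - (-50 + 43*7) = 1977 - (-50 + 301) = 1977 - 1*251 = 1977 - 251 = 1726)
O(30) + c = (-4 - ⅓*30) + 1726 = (-4 - 10) + 1726 = -14 + 1726 = 1712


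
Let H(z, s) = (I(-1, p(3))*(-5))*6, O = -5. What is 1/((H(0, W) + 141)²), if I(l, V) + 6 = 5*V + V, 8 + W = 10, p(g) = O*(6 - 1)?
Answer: 1/23242041 ≈ 4.3025e-8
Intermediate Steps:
p(g) = -25 (p(g) = -5*(6 - 1) = -5*5 = -25)
W = 2 (W = -8 + 10 = 2)
I(l, V) = -6 + 6*V (I(l, V) = -6 + (5*V + V) = -6 + 6*V)
H(z, s) = 4680 (H(z, s) = ((-6 + 6*(-25))*(-5))*6 = ((-6 - 150)*(-5))*6 = -156*(-5)*6 = 780*6 = 4680)
1/((H(0, W) + 141)²) = 1/((4680 + 141)²) = 1/(4821²) = 1/23242041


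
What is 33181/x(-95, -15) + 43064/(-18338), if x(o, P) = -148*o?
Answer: 1496669/128916140 ≈ 0.011610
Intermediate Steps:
33181/x(-95, -15) + 43064/(-18338) = 33181/((-148*(-95))) + 43064/(-18338) = 33181/14060 + 43064*(-1/18338) = 33181*(1/14060) - 21532/9169 = 33181/14060 - 21532/9169 = 1496669/128916140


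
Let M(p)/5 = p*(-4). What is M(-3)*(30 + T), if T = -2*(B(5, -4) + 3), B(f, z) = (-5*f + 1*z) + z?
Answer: 5400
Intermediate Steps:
B(f, z) = -5*f + 2*z (B(f, z) = (-5*f + z) + z = (z - 5*f) + z = -5*f + 2*z)
T = 60 (T = -2*((-5*5 + 2*(-4)) + 3) = -2*((-25 - 8) + 3) = -2*(-33 + 3) = -2*(-30) = 60)
M(p) = -20*p (M(p) = 5*(p*(-4)) = 5*(-4*p) = -20*p)
M(-3)*(30 + T) = (-20*(-3))*(30 + 60) = 60*90 = 5400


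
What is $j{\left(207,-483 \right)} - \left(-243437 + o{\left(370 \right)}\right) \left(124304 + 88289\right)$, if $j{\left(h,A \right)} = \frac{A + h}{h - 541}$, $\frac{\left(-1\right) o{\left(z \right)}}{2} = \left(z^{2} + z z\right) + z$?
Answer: $\frac{28110483376225}{167} \approx 1.6833 \cdot 10^{11}$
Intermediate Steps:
$o{\left(z \right)} = - 4 z^{2} - 2 z$ ($o{\left(z \right)} = - 2 \left(\left(z^{2} + z z\right) + z\right) = - 2 \left(\left(z^{2} + z^{2}\right) + z\right) = - 2 \left(2 z^{2} + z\right) = - 2 \left(z + 2 z^{2}\right) = - 4 z^{2} - 2 z$)
$j{\left(h,A \right)} = \frac{A + h}{-541 + h}$
$j{\left(207,-483 \right)} - \left(-243437 + o{\left(370 \right)}\right) \left(124304 + 88289\right) = \frac{-483 + 207}{-541 + 207} - \left(-243437 - 740 \left(1 + 2 \cdot 370\right)\right) \left(124304 + 88289\right) = \frac{1}{-334} \left(-276\right) - \left(-243437 - 740 \left(1 + 740\right)\right) 212593 = \left(- \frac{1}{334}\right) \left(-276\right) - \left(-243437 - 740 \cdot 741\right) 212593 = \frac{138}{167} - \left(-243437 - 548340\right) 212593 = \frac{138}{167} - \left(-791777\right) 212593 = \frac{138}{167} - -168326247761 = \frac{138}{167} + 168326247761 = \frac{28110483376225}{167}$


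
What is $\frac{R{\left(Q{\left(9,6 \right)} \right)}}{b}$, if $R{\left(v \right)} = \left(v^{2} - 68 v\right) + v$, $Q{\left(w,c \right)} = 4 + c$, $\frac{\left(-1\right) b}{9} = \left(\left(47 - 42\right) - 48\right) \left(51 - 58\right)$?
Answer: $\frac{190}{903} \approx 0.21041$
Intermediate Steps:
$b = -2709$ ($b = - 9 \left(\left(47 - 42\right) - 48\right) \left(51 - 58\right) = - 9 \left(5 - 48\right) \left(-7\right) = - 9 \left(\left(-43\right) \left(-7\right)\right) = \left(-9\right) 301 = -2709$)
$R{\left(v \right)} = v^{2} - 67 v$
$\frac{R{\left(Q{\left(9,6 \right)} \right)}}{b} = \frac{\left(4 + 6\right) \left(-67 + \left(4 + 6\right)\right)}{-2709} = 10 \left(-67 + 10\right) \left(- \frac{1}{2709}\right) = 10 \left(-57\right) \left(- \frac{1}{2709}\right) = \left(-570\right) \left(- \frac{1}{2709}\right) = \frac{190}{903}$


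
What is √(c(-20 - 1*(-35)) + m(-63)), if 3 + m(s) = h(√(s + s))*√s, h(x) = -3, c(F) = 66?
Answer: 3*√(7 - I*√7) ≈ 8.0731 - 1.4748*I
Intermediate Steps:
m(s) = -3 - 3*√s
√(c(-20 - 1*(-35)) + m(-63)) = √(66 + (-3 - 9*I*√7)) = √(63 - 9*I*√7)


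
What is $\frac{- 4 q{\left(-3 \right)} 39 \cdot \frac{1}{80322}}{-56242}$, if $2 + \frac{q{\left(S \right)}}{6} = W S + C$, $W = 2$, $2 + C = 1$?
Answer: $- \frac{702}{376455827} \approx -1.8648 \cdot 10^{-6}$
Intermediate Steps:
$C = -1$ ($C = -2 + 1 = -1$)
$q{\left(S \right)} = -18 + 12 S$ ($q{\left(S \right)} = -12 + 6 \left(2 S - 1\right) = -12 + 6 \left(-1 + 2 S\right) = -12 + \left(-6 + 12 S\right) = -18 + 12 S$)
$\frac{- 4 q{\left(-3 \right)} 39 \cdot \frac{1}{80322}}{-56242} = \frac{- 4 \left(-18 + 12 \left(-3\right)\right) 39 \cdot \frac{1}{80322}}{-56242} = - 4 \left(-18 - 36\right) 39 \cdot \frac{1}{80322} \left(- \frac{1}{56242}\right) = \left(-4\right) \left(-54\right) 39 \cdot \frac{1}{80322} \left(- \frac{1}{56242}\right) = 216 \cdot 39 \cdot \frac{1}{80322} \left(- \frac{1}{56242}\right) = 8424 \cdot \frac{1}{80322} \left(- \frac{1}{56242}\right) = \frac{1404}{13387} \left(- \frac{1}{56242}\right) = - \frac{702}{376455827}$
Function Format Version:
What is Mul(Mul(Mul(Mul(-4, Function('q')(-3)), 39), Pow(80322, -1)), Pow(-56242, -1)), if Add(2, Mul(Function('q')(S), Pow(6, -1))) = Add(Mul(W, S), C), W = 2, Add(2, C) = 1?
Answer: Rational(-702, 376455827) ≈ -1.8648e-6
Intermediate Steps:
C = -1 (C = Add(-2, 1) = -1)
Function('q')(S) = Add(-18, Mul(12, S)) (Function('q')(S) = Add(-12, Mul(6, Add(Mul(2, S), -1))) = Add(-12, Mul(6, Add(-1, Mul(2, S)))) = Add(-12, Add(-6, Mul(12, S))) = Add(-18, Mul(12, S)))
Mul(Mul(Mul(Mul(-4, Function('q')(-3)), 39), Pow(80322, -1)), Pow(-56242, -1)) = Mul(Mul(Mul(Mul(-4, Add(-18, Mul(12, -3))), 39), Pow(80322, -1)), Pow(-56242, -1)) = Mul(Mul(Mul(Mul(-4, Add(-18, -36)), 39), Rational(1, 80322)), Rational(-1, 56242)) = Mul(Mul(Mul(Mul(-4, -54), 39), Rational(1, 80322)), Rational(-1, 56242)) = Mul(Mul(Mul(216, 39), Rational(1, 80322)), Rational(-1, 56242)) = Mul(Mul(8424, Rational(1, 80322)), Rational(-1, 56242)) = Mul(Rational(1404, 13387), Rational(-1, 56242)) = Rational(-702, 376455827)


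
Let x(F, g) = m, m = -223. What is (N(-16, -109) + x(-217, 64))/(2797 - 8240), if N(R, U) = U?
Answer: 332/5443 ≈ 0.060996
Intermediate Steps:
x(F, g) = -223
(N(-16, -109) + x(-217, 64))/(2797 - 8240) = (-109 - 223)/(2797 - 8240) = -332/(-5443) = -332*(-1/5443) = 332/5443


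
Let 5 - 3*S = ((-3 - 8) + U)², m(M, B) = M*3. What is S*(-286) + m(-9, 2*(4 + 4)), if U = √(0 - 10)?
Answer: 30235/3 - 6292*I*√10/3 ≈ 10078.0 - 6632.4*I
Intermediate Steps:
m(M, B) = 3*M
U = I*√10 (U = √(-10) = I*√10 ≈ 3.1623*I)
S = 5/3 - (-11 + I*√10)²/3 (S = 5/3 - ((-3 - 8) + I*√10)²/3 = 5/3 - (-11 + I*√10)²/3 ≈ -35.333 + 23.19*I)
S*(-286) + m(-9, 2*(4 + 4)) = (-106/3 + 22*I*√10/3)*(-286) + 3*(-9) = (30316/3 - 6292*I*√10/3) - 27 = 30235/3 - 6292*I*√10/3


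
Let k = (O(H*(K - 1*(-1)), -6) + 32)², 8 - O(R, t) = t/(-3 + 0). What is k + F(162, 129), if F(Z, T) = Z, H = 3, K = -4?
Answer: 1606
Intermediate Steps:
O(R, t) = 8 + t/3 (O(R, t) = 8 - t/(-3 + 0) = 8 - t/(-3) = 8 - t*(-1)/3 = 8 - (-1)*t/3 = 8 + t/3)
k = 1444 (k = ((8 + (⅓)*(-6)) + 32)² = ((8 - 2) + 32)² = (6 + 32)² = 38² = 1444)
k + F(162, 129) = 1444 + 162 = 1606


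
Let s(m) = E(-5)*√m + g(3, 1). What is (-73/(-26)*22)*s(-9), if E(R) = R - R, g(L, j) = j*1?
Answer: 803/13 ≈ 61.769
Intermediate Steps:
g(L, j) = j
E(R) = 0
s(m) = 1 (s(m) = 0*√m + 1 = 0 + 1 = 1)
(-73/(-26)*22)*s(-9) = (-73/(-26)*22)*1 = (-73*(-1/26)*22)*1 = ((73/26)*22)*1 = (803/13)*1 = 803/13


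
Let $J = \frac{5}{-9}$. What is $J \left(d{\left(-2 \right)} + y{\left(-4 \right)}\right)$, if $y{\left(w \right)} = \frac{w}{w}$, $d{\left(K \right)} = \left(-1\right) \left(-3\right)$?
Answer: $- \frac{20}{9} \approx -2.2222$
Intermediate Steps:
$d{\left(K \right)} = 3$
$J = - \frac{5}{9}$ ($J = 5 \left(- \frac{1}{9}\right) = - \frac{5}{9} \approx -0.55556$)
$y{\left(w \right)} = 1$
$J \left(d{\left(-2 \right)} + y{\left(-4 \right)}\right) = - \frac{5 \left(3 + 1\right)}{9} = \left(- \frac{5}{9}\right) 4 = - \frac{20}{9}$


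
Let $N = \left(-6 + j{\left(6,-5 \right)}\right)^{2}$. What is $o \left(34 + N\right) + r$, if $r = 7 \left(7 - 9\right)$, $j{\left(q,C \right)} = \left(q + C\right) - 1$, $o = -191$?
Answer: $-13384$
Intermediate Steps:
$j{\left(q,C \right)} = -1 + C + q$ ($j{\left(q,C \right)} = \left(C + q\right) - 1 = -1 + C + q$)
$N = 36$ ($N = \left(-6 - 0\right)^{2} = \left(-6 + 0\right)^{2} = \left(-6\right)^{2} = 36$)
$r = -14$ ($r = 7 \left(-2\right) = -14$)
$o \left(34 + N\right) + r = - 191 \left(34 + 36\right) - 14 = \left(-191\right) 70 - 14 = -13370 - 14 = -13384$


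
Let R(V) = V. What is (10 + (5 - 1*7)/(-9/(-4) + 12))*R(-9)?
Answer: -1686/19 ≈ -88.737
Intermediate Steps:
(10 + (5 - 1*7)/(-9/(-4) + 12))*R(-9) = (10 + (5 - 1*7)/(-9/(-4) + 12))*(-9) = (10 + (5 - 7)/(-9*(-1/4) + 12))*(-9) = (10 - 2/(9/4 + 12))*(-9) = (10 - 2/(57/4))*(-9) = (10 + (4/57)*(-2))*(-9) = (10 - 8/57)*(-9) = (562/57)*(-9) = -1686/19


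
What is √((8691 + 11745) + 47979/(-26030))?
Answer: √13845385659030/26030 ≈ 142.95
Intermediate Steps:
√((8691 + 11745) + 47979/(-26030)) = √(20436 + 47979*(-1/26030)) = √(20436 - 47979/26030) = √(531901101/26030) = √13845385659030/26030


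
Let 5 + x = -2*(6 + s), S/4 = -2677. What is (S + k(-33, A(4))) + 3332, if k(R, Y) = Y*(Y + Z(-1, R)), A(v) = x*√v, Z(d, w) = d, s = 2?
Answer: -5570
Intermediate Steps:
S = -10708 (S = 4*(-2677) = -10708)
x = -21 (x = -5 - 2*(6 + 2) = -5 - 2*8 = -5 - 16 = -21)
A(v) = -21*√v
k(R, Y) = Y*(-1 + Y) (k(R, Y) = Y*(Y - 1) = Y*(-1 + Y))
(S + k(-33, A(4))) + 3332 = (-10708 + (-21*√4)*(-1 - 21*√4)) + 3332 = (-10708 + (-21*2)*(-1 - 21*2)) + 3332 = (-10708 - 42*(-1 - 42)) + 3332 = (-10708 - 42*(-43)) + 3332 = (-10708 + 1806) + 3332 = -8902 + 3332 = -5570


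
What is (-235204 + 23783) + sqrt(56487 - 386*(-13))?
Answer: -211421 + sqrt(61505) ≈ -2.1117e+5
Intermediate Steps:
(-235204 + 23783) + sqrt(56487 - 386*(-13)) = -211421 + sqrt(56487 + 5018) = -211421 + sqrt(61505)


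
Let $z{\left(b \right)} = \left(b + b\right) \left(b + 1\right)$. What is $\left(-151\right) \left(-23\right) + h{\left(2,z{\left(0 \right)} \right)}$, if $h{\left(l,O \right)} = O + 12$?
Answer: $3485$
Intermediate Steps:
$z{\left(b \right)} = 2 b \left(1 + b\right)$
$h{\left(l,O \right)} = 12 + O$
$\left(-151\right) \left(-23\right) + h{\left(2,z{\left(0 \right)} \right)} = \left(-151\right) \left(-23\right) + \left(12 + 2 \cdot 0 \left(1 + 0\right)\right) = 3473 + \left(12 + 2 \cdot 0 \cdot 1\right) = 3473 + \left(12 + 0\right) = 3473 + 12 = 3485$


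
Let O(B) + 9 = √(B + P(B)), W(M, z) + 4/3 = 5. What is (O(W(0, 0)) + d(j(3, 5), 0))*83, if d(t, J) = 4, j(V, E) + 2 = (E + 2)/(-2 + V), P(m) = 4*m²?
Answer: -415 + 83*√517/3 ≈ 214.07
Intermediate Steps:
j(V, E) = -2 + (2 + E)/(-2 + V) (j(V, E) = -2 + (E + 2)/(-2 + V) = -2 + (2 + E)/(-2 + V))
W(M, z) = 11/3 (W(M, z) = -4/3 + 5 = 11/3)
O(B) = -9 + √(B + 4*B²)
(O(W(0, 0)) + d(j(3, 5), 0))*83 = ((-9 + √(11*(1 + 4*(11/3))/3)) + 4)*83 = ((-9 + √(11*(1 + 44/3)/3)) + 4)*83 = ((-9 + √((11/3)*(47/3))) + 4)*83 = ((-9 + √(517/9)) + 4)*83 = ((-9 + √517/3) + 4)*83 = (-5 + √517/3)*83 = -415 + 83*√517/3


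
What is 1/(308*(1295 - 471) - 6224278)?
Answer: -1/5970486 ≈ -1.6749e-7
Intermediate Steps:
1/(308*(1295 - 471) - 6224278) = 1/(308*824 - 6224278) = 1/(253792 - 6224278) = 1/(-5970486) = -1/5970486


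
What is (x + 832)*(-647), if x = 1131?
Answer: -1270061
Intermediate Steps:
(x + 832)*(-647) = (1131 + 832)*(-647) = 1963*(-647) = -1270061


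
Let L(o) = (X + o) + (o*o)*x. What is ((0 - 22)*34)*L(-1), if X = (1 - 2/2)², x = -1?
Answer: 1496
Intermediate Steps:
X = 0 (X = (1 - 2*½)² = (1 - 1)² = 0² = 0)
L(o) = o - o² (L(o) = (0 + o) + (o*o)*(-1) = o + o²*(-1) = o - o²)
((0 - 22)*34)*L(-1) = ((0 - 22)*34)*(-(1 - 1*(-1))) = (-22*34)*(-(1 + 1)) = -(-748)*2 = -748*(-2) = 1496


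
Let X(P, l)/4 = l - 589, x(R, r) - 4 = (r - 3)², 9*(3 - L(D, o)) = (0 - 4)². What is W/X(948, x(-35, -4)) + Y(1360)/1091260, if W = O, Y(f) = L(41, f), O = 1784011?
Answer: -4380344642789/5264238240 ≈ -832.09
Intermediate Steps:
L(D, o) = 11/9 (L(D, o) = 3 - (0 - 4)²/9 = 3 - ⅑*(-4)² = 3 - ⅑*16 = 3 - 16/9 = 11/9)
Y(f) = 11/9
x(R, r) = 4 + (-3 + r)² (x(R, r) = 4 + (r - 3)² = 4 + (-3 + r)²)
X(P, l) = -2356 + 4*l (X(P, l) = 4*(l - 589) = 4*(-589 + l) = -2356 + 4*l)
W = 1784011
W/X(948, x(-35, -4)) + Y(1360)/1091260 = 1784011/(-2356 + 4*(4 + (-3 - 4)²)) + (11/9)/1091260 = 1784011/(-2356 + 4*(4 + (-7)²)) + (11/9)*(1/1091260) = 1784011/(-2356 + 4*(4 + 49)) + 11/9821340 = 1784011/(-2356 + 4*53) + 11/9821340 = 1784011/(-2356 + 212) + 11/9821340 = 1784011/(-2144) + 11/9821340 = 1784011*(-1/2144) + 11/9821340 = -1784011/2144 + 11/9821340 = -4380344642789/5264238240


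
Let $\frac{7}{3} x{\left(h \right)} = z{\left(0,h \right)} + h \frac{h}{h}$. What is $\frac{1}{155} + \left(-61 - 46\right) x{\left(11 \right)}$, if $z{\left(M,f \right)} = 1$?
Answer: $- \frac{597053}{1085} \approx -550.28$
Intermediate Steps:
$x{\left(h \right)} = \frac{3}{7} + \frac{3 h}{7}$ ($x{\left(h \right)} = \frac{3 \left(1 + h \frac{h}{h}\right)}{7} = \frac{3 \left(1 + h 1\right)}{7} = \frac{3 \left(1 + h\right)}{7} = \frac{3}{7} + \frac{3 h}{7}$)
$\frac{1}{155} + \left(-61 - 46\right) x{\left(11 \right)} = \frac{1}{155} + \left(-61 - 46\right) \left(\frac{3}{7} + \frac{3}{7} \cdot 11\right) = \frac{1}{155} + \left(-61 - 46\right) \left(\frac{3}{7} + \frac{33}{7}\right) = \frac{1}{155} - \frac{3852}{7} = - \frac{597053}{1085}$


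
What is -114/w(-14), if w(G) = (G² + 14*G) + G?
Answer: 57/7 ≈ 8.1429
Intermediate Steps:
w(G) = G² + 15*G
-114/w(-14) = -114*(-1/(14*(15 - 14))) = -114/((-14*1)) = -114/(-14) = -114*(-1/14) = 57/7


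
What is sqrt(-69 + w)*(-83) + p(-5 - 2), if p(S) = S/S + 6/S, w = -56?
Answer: 1/7 - 415*I*sqrt(5) ≈ 0.14286 - 927.97*I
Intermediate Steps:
p(S) = 1 + 6/S
sqrt(-69 + w)*(-83) + p(-5 - 2) = sqrt(-69 - 56)*(-83) + (6 + (-5 - 2))/(-5 - 2) = sqrt(-125)*(-83) + (6 - 7)/(-7) = (5*I*sqrt(5))*(-83) - 1/7*(-1) = -415*I*sqrt(5) + 1/7 = 1/7 - 415*I*sqrt(5)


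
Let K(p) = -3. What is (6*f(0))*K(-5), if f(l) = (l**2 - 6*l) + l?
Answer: 0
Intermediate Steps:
f(l) = l**2 - 5*l
(6*f(0))*K(-5) = (6*(0*(-5 + 0)))*(-3) = (6*(0*(-5)))*(-3) = (6*0)*(-3) = 0*(-3) = 0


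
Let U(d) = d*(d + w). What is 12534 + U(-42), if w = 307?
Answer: 1404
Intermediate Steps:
U(d) = d*(307 + d) (U(d) = d*(d + 307) = d*(307 + d))
12534 + U(-42) = 12534 - 42*(307 - 42) = 12534 - 42*265 = 12534 - 11130 = 1404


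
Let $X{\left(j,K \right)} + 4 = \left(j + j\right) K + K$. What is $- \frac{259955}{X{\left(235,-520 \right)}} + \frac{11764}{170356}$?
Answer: $\frac{11791544979}{10431068236} \approx 1.1304$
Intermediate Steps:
$X{\left(j,K \right)} = -4 + K + 2 K j$ ($X{\left(j,K \right)} = -4 + \left(\left(j + j\right) K + K\right) = -4 + \left(2 j K + K\right) = -4 + \left(2 K j + K\right) = -4 + \left(K + 2 K j\right) = -4 + K + 2 K j$)
$- \frac{259955}{X{\left(235,-520 \right)}} + \frac{11764}{170356} = - \frac{259955}{-4 - 520 + 2 \left(-520\right) 235} + \frac{11764}{170356} = - \frac{259955}{-4 - 520 - 244400} + 11764 \cdot \frac{1}{170356} = - \frac{259955}{-244924} + \frac{2941}{42589} = \left(-259955\right) \left(- \frac{1}{244924}\right) + \frac{2941}{42589} = \frac{259955}{244924} + \frac{2941}{42589} = \frac{11791544979}{10431068236}$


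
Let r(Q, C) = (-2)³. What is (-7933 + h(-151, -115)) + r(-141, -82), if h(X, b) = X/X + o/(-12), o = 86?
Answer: -47683/6 ≈ -7947.2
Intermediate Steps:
r(Q, C) = -8
h(X, b) = -37/6 (h(X, b) = X/X + 86/(-12) = 1 + 86*(-1/12) = 1 - 43/6 = -37/6)
(-7933 + h(-151, -115)) + r(-141, -82) = (-7933 - 37/6) - 8 = -47635/6 - 8 = -47683/6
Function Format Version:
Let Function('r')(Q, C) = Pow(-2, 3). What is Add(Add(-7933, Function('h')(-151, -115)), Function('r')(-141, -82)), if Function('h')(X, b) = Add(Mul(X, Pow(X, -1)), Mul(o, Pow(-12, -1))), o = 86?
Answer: Rational(-47683, 6) ≈ -7947.2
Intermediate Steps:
Function('r')(Q, C) = -8
Function('h')(X, b) = Rational(-37, 6) (Function('h')(X, b) = Add(Mul(X, Pow(X, -1)), Mul(86, Pow(-12, -1))) = Add(1, Mul(86, Rational(-1, 12))) = Add(1, Rational(-43, 6)) = Rational(-37, 6))
Add(Add(-7933, Function('h')(-151, -115)), Function('r')(-141, -82)) = Add(Add(-7933, Rational(-37, 6)), -8) = Add(Rational(-47635, 6), -8) = Rational(-47683, 6)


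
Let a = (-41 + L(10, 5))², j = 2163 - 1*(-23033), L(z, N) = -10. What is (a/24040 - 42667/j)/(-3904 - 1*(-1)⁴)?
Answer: 240044971/591326183800 ≈ 0.00040594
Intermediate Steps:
j = 25196 (j = 2163 + 23033 = 25196)
a = 2601 (a = (-41 - 10)² = (-51)² = 2601)
(a/24040 - 42667/j)/(-3904 - 1*(-1)⁴) = (2601/24040 - 42667/25196)/(-3904 - 1*(-1)⁴) = (2601*(1/24040) - 42667*1/25196)/(-3904 - 1*1) = (2601/24040 - 42667/25196)/(-3904 - 1) = -240044971/151427960/(-3905) = -240044971/151427960*(-1/3905) = 240044971/591326183800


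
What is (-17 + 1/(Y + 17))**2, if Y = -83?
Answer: 1261129/4356 ≈ 289.52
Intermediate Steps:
(-17 + 1/(Y + 17))**2 = (-17 + 1/(-83 + 17))**2 = (-17 + 1/(-66))**2 = (-17 - 1/66)**2 = (-1123/66)**2 = 1261129/4356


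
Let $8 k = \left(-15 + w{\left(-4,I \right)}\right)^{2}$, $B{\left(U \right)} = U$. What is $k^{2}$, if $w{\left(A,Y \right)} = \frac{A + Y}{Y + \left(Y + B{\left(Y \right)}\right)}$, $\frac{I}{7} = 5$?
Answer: $\frac{88799232064}{121550625} \approx 730.55$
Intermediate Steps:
$I = 35$ ($I = 7 \cdot 5 = 35$)
$w{\left(A,Y \right)} = \frac{A + Y}{3 Y}$ ($w{\left(A,Y \right)} = \frac{A + Y}{Y + \left(Y + Y\right)} = \frac{A + Y}{Y + 2 Y} = \frac{A + Y}{3 Y}$)
$k = \frac{297992}{11025}$ ($k = \frac{\left(-15 + \frac{-4 + 35}{3 \cdot 35}\right)^{2}}{8} = \frac{\left(-15 + \frac{1}{3} \cdot \frac{1}{35} \cdot 31\right)^{2}}{8} = \frac{\left(-15 + \frac{31}{105}\right)^{2}}{8} = \frac{\left(- \frac{1544}{105}\right)^{2}}{8} = \frac{1}{8} \cdot \frac{2383936}{11025} = \frac{297992}{11025} \approx 27.029$)
$k^{2} = \left(\frac{297992}{11025}\right)^{2} = \frac{88799232064}{121550625}$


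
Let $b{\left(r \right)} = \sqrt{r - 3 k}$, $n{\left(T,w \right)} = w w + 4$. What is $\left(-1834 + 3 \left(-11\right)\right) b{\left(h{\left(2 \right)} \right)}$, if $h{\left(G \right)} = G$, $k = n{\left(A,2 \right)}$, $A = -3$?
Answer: $- 1867 i \sqrt{22} \approx - 8757.0 i$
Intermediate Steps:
$n{\left(T,w \right)} = 4 + w^{2}$ ($n{\left(T,w \right)} = w^{2} + 4 = 4 + w^{2}$)
$k = 8$ ($k = 4 + 2^{2} = 4 + 4 = 8$)
$b{\left(r \right)} = \sqrt{-24 + r}$ ($b{\left(r \right)} = \sqrt{r - 24} = \sqrt{-24 + r}$)
$\left(-1834 + 3 \left(-11\right)\right) b{\left(h{\left(2 \right)} \right)} = \left(-1834 + 3 \left(-11\right)\right) \sqrt{-24 + 2} = \left(-1834 - 33\right) \sqrt{-22} = - 1867 i \sqrt{22}$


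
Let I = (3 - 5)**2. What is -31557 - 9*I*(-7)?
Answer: -31305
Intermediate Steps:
I = 4 (I = (-2)**2 = 4)
-31557 - 9*I*(-7) = -31557 - 9*4*(-7) = -31557 - 36*(-7) = -31557 - 1*(-252) = -31557 + 252 = -31305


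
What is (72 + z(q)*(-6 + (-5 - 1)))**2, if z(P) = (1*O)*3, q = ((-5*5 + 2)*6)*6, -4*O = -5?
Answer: 729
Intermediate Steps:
O = 5/4 (O = -1/4*(-5) = 5/4 ≈ 1.2500)
q = -828 (q = ((-25 + 2)*6)*6 = -23*6*6 = -138*6 = -828)
z(P) = 15/4 (z(P) = (1*(5/4))*3 = (5/4)*3 = 15/4)
(72 + z(q)*(-6 + (-5 - 1)))**2 = (72 + 15*(-6 + (-5 - 1))/4)**2 = (72 + 15*(-6 - 6)/4)**2 = (72 + (15/4)*(-12))**2 = (72 - 45)**2 = 27**2 = 729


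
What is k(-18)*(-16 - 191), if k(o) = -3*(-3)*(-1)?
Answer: 1863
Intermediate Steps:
k(o) = -9 (k(o) = 9*(-1) = -9)
k(-18)*(-16 - 191) = -9*(-16 - 191) = -9*(-207) = 1863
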